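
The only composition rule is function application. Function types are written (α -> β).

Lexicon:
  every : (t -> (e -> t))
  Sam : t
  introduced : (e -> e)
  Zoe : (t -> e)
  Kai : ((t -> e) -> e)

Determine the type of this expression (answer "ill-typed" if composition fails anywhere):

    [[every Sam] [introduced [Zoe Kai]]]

t

[every Sam] — every of type (t -> (e -> t)) combines with Sam of type t: type (e -> t).
[Zoe Kai] — Kai of type ((t -> e) -> e) combines with Zoe of type (t -> e): type e.
[introduced [Zoe Kai]] — introduced of type (e -> e) combines with [Zoe Kai] of type e: type e.
[[every Sam] [introduced [Zoe Kai]]] — [every Sam] of type (e -> t) combines with [introduced [Zoe Kai]] of type e: type t.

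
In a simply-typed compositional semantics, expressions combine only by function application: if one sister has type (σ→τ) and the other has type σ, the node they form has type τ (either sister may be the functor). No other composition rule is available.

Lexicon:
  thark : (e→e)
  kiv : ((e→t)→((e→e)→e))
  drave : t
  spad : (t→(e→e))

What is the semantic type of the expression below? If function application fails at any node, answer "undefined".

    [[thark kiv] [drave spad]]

undefined

At [thark kiv]: neither (e→e) nor ((e→t)→((e→e)→e)) can take the other as argument; the node is ill-typed.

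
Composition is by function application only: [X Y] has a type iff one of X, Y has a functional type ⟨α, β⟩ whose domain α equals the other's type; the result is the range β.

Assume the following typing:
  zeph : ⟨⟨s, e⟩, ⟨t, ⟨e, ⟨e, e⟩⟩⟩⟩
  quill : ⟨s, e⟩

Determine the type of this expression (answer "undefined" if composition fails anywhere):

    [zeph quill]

[zeph quill] — zeph of type ⟨⟨s, e⟩, ⟨t, ⟨e, ⟨e, e⟩⟩⟩⟩ combines with quill of type ⟨s, e⟩: type ⟨t, ⟨e, ⟨e, e⟩⟩⟩.

⟨t, ⟨e, ⟨e, e⟩⟩⟩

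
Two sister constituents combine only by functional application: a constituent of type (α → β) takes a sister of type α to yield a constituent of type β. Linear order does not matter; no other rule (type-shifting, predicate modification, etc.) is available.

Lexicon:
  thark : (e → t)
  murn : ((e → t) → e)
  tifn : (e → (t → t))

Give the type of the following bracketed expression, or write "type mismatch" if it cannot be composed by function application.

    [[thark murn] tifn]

[thark murn] — murn of type ((e → t) → e) combines with thark of type (e → t): type e.
[[thark murn] tifn] — tifn of type (e → (t → t)) combines with [thark murn] of type e: type (t → t).

(t → t)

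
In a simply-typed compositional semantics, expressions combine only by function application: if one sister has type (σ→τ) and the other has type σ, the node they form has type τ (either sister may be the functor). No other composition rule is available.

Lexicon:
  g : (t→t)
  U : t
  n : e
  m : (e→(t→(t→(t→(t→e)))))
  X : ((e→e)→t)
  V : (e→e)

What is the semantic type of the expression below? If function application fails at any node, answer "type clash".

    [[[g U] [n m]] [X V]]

[g U]: (t→t) applied to t yields t.
[n m]: (e→(t→(t→(t→(t→e))))) applied to e yields (t→(t→(t→(t→e)))).
[[g U] [n m]]: (t→(t→(t→(t→e)))) applied to t yields (t→(t→(t→e))).
[X V]: ((e→e)→t) applied to (e→e) yields t.
[[[g U] [n m]] [X V]]: (t→(t→(t→e))) applied to t yields (t→(t→e)).

(t→(t→e))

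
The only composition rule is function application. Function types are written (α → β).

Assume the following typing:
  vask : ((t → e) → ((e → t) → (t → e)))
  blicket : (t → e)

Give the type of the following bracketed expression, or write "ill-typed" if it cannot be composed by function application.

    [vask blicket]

[vask blicket] — vask of type ((t → e) → ((e → t) → (t → e))) combines with blicket of type (t → e): type ((e → t) → (t → e)).

((e → t) → (t → e))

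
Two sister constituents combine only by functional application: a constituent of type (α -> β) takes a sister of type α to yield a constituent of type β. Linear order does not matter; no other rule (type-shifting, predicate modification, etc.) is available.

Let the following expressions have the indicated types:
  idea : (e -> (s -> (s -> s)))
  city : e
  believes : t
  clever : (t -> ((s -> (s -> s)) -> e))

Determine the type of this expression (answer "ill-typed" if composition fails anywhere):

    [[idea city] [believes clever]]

[idea city]: functor idea : (e -> (s -> (s -> s))), argument city : e; result (s -> (s -> s)).
[believes clever]: functor clever : (t -> ((s -> (s -> s)) -> e)), argument believes : t; result ((s -> (s -> s)) -> e).
[[idea city] [believes clever]]: functor [believes clever] : ((s -> (s -> s)) -> e), argument [idea city] : (s -> (s -> s)); result e.

e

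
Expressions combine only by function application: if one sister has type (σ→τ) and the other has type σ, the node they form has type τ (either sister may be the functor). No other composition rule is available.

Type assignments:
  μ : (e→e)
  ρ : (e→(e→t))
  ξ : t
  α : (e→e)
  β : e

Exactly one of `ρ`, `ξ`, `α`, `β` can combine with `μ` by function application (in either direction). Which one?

ρ : (e→(e→t)) — μ needs e; ρ needs e; neither fits.
ξ : t — μ needs e; ξ needs nothing (atomic); neither fits.
α : (e→e) — μ needs e; α needs e; neither fits.
β — combines: μ : (e→e) takes β : e as argument, giving e.

β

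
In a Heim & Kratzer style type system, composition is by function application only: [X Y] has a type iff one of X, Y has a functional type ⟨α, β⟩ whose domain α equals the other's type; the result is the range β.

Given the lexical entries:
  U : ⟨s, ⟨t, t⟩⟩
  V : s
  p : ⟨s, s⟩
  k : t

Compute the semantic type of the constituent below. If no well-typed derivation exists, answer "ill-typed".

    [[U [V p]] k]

At [V p], p : ⟨s, s⟩ takes V : s, giving s.
At [U [V p]], U : ⟨s, ⟨t, t⟩⟩ takes [V p] : s, giving ⟨t, t⟩.
At [[U [V p]] k], [U [V p]] : ⟨t, t⟩ takes k : t, giving t.

t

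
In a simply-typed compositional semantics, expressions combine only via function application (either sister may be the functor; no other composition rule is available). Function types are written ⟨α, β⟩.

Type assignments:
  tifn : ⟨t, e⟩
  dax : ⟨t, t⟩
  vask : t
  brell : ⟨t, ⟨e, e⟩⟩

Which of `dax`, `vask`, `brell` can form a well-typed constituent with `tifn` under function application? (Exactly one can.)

vask

dax : ⟨t, t⟩ — no; tifn wants t, and dax wants t.
vask — combines: tifn : ⟨t, e⟩ takes vask : t as argument, giving e.
brell : ⟨t, ⟨e, e⟩⟩ — no; tifn wants t, and brell wants t.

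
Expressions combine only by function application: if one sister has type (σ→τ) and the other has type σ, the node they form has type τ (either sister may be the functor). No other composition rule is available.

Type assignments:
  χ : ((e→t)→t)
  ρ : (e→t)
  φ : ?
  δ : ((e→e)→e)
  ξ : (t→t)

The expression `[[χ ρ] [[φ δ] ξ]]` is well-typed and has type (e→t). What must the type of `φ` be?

(((e→e)→e)→((t→t)→(t→(e→t))))

For [[χ ρ] [[φ δ] ξ]] to have type (e→t) with [χ ρ] of type t, [[φ δ] ξ] must be the function: [[φ δ] ξ] : (t→(e→t)).
For [[φ δ] ξ] to have type (t→(e→t)) with ξ of type (t→t), [φ δ] must be the function: [φ δ] : ((t→t)→(t→(e→t))).
For [φ δ] to have type ((t→t)→(t→(e→t))) with δ of type ((e→e)→e), φ must be the function: φ : (((e→e)→e)→((t→t)→(t→(e→t)))).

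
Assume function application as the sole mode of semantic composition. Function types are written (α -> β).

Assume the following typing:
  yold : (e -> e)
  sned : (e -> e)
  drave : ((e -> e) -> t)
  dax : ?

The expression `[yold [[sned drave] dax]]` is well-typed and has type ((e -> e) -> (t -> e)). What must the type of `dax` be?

(t -> ((e -> e) -> ((e -> e) -> (t -> e))))

[yold [[sned drave] dax]] is required to be ((e -> e) -> (t -> e)). yold : (e -> e) cannot yield ((e -> e) -> (t -> e)) as functor, so [[sned drave] dax] : ((e -> e) -> ((e -> e) -> (t -> e))).
[[sned drave] dax] is required to be ((e -> e) -> ((e -> e) -> (t -> e))). [sned drave] : t cannot yield ((e -> e) -> ((e -> e) -> (t -> e))) as functor, so dax : (t -> ((e -> e) -> ((e -> e) -> (t -> e)))).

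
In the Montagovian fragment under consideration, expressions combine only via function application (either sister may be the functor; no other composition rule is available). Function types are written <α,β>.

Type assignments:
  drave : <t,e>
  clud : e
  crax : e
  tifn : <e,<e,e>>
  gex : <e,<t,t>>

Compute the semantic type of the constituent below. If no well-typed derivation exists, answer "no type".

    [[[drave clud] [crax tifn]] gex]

[drave clud]: <t,e> and e cannot combine by function application — type clash.

no type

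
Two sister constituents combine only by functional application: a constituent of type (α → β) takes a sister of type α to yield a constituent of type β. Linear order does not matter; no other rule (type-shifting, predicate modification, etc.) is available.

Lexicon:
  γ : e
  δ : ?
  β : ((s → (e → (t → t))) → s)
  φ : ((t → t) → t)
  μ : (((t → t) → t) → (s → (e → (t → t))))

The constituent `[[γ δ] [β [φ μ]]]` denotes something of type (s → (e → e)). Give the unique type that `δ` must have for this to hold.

(e → (s → (s → (e → e))))

[[γ δ] [β [φ μ]]] is required to be (s → (e → e)). [β [φ μ]] : s cannot yield (s → (e → e)) as functor, so [γ δ] : (s → (s → (e → e))).
[γ δ] is required to be (s → (s → (e → e))). γ : e cannot yield (s → (s → (e → e))) as functor, so δ : (e → (s → (s → (e → e)))).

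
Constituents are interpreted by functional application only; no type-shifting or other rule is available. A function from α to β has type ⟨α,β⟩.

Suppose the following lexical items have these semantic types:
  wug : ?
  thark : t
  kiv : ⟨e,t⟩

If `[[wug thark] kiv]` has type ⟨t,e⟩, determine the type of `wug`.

⟨t,⟨⟨e,t⟩,⟨t,e⟩⟩⟩

For [[wug thark] kiv] to have type ⟨t,e⟩ with kiv of type ⟨e,t⟩, [wug thark] must be the function: [wug thark] : ⟨⟨e,t⟩,⟨t,e⟩⟩.
For [wug thark] to have type ⟨⟨e,t⟩,⟨t,e⟩⟩ with thark of type t, wug must be the function: wug : ⟨t,⟨⟨e,t⟩,⟨t,e⟩⟩⟩.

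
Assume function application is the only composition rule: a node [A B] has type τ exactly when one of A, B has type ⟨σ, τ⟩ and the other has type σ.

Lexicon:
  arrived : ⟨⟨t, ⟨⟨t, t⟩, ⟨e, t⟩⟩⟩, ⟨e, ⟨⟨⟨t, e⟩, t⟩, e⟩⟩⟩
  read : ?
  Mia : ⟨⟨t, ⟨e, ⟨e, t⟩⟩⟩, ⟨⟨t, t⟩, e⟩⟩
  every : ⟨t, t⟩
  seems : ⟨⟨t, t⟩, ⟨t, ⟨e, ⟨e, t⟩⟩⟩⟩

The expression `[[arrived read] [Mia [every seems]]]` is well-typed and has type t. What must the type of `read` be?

For [[arrived read] [Mia [every seems]]] to have type t with [Mia [every seems]] of type ⟨⟨t, t⟩, e⟩, [arrived read] must be the function: [arrived read] : ⟨⟨⟨t, t⟩, e⟩, t⟩.
For [arrived read] to have type ⟨⟨⟨t, t⟩, e⟩, t⟩ with arrived of type ⟨⟨t, ⟨⟨t, t⟩, ⟨e, t⟩⟩⟩, ⟨e, ⟨⟨⟨t, e⟩, t⟩, e⟩⟩⟩, read must be the function: read : ⟨⟨⟨t, ⟨⟨t, t⟩, ⟨e, t⟩⟩⟩, ⟨e, ⟨⟨⟨t, e⟩, t⟩, e⟩⟩⟩, ⟨⟨⟨t, t⟩, e⟩, t⟩⟩.

⟨⟨⟨t, ⟨⟨t, t⟩, ⟨e, t⟩⟩⟩, ⟨e, ⟨⟨⟨t, e⟩, t⟩, e⟩⟩⟩, ⟨⟨⟨t, t⟩, e⟩, t⟩⟩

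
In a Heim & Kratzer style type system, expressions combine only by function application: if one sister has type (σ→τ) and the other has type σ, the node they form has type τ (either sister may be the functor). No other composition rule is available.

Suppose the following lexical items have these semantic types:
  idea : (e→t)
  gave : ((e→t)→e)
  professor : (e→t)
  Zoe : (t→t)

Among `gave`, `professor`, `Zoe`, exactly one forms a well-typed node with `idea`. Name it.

gave — combines: gave : ((e→t)→e) takes idea : (e→t) as argument, giving e.
professor : (e→t) — neither side's domain matches the other.
Zoe : (t→t) — neither side's domain matches the other.

gave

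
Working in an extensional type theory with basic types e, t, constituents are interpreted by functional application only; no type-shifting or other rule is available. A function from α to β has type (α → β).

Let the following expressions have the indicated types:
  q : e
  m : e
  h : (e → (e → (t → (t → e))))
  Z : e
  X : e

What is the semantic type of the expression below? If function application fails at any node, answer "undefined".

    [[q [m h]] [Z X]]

[m h]: functor h : (e → (e → (t → (t → e)))), argument m : e; result (e → (t → (t → e))).
[q [m h]]: functor [m h] : (e → (t → (t → e))), argument q : e; result (t → (t → e)).
[Z X]: e with e — neither is a function whose domain matches the other; composition fails here.

undefined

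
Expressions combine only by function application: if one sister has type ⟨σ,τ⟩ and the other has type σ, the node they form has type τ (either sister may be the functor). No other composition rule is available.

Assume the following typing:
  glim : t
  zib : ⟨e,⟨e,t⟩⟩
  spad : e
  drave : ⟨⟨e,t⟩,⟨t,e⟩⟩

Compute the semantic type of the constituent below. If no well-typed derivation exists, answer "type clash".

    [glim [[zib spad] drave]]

e

At [zib spad], zib : ⟨e,⟨e,t⟩⟩ takes spad : e, giving ⟨e,t⟩.
At [[zib spad] drave], drave : ⟨⟨e,t⟩,⟨t,e⟩⟩ takes [zib spad] : ⟨e,t⟩, giving ⟨t,e⟩.
At [glim [[zib spad] drave]], [[zib spad] drave] : ⟨t,e⟩ takes glim : t, giving e.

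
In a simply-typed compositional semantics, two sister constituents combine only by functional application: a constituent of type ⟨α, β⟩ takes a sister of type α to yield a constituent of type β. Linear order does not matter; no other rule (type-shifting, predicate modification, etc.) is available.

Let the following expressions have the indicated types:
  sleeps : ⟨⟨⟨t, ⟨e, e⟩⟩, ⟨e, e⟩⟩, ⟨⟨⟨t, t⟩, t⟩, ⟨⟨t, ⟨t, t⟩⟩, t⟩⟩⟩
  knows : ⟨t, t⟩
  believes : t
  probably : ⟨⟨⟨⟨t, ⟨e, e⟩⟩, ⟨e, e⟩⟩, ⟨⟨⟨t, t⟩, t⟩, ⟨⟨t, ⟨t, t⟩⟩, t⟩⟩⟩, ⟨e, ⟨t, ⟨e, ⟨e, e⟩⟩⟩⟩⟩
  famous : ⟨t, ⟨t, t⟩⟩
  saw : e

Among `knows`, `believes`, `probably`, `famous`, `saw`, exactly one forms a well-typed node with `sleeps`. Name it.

knows : ⟨t, t⟩ — does not combine with sleeps.
believes : t — does not combine with sleeps.
probably — combines: probably : ⟨⟨⟨⟨t, ⟨e, e⟩⟩, ⟨e, e⟩⟩, ⟨⟨⟨t, t⟩, t⟩, ⟨⟨t, ⟨t, t⟩⟩, t⟩⟩⟩, ⟨e, ⟨t, ⟨e, ⟨e, e⟩⟩⟩⟩⟩ takes sleeps : ⟨⟨⟨t, ⟨e, e⟩⟩, ⟨e, e⟩⟩, ⟨⟨⟨t, t⟩, t⟩, ⟨⟨t, ⟨t, t⟩⟩, t⟩⟩⟩ as argument, giving ⟨e, ⟨t, ⟨e, ⟨e, e⟩⟩⟩⟩.
famous : ⟨t, ⟨t, t⟩⟩ — does not combine with sleeps.
saw : e — does not combine with sleeps.

probably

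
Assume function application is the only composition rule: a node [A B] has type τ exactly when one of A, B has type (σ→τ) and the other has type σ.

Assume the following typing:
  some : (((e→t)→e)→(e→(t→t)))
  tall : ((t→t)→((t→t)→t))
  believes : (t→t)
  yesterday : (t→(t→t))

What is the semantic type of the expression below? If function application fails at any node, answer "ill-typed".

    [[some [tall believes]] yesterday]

ill-typed

At [tall believes], tall : ((t→t)→((t→t)→t)) takes believes : (t→t), giving ((t→t)→t).
At [some [tall believes]]: neither (((e→t)→e)→(e→(t→t))) nor ((t→t)→t) can take the other as argument; the node is ill-typed.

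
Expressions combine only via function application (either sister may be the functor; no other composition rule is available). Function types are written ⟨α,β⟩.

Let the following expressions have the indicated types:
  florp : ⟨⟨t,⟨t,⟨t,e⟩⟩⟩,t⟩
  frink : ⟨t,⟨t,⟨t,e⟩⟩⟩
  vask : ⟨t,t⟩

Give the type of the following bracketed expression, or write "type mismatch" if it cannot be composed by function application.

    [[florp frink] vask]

[florp frink] — florp of type ⟨⟨t,⟨t,⟨t,e⟩⟩⟩,t⟩ combines with frink of type ⟨t,⟨t,⟨t,e⟩⟩⟩: type t.
[[florp frink] vask] — vask of type ⟨t,t⟩ combines with [florp frink] of type t: type t.

t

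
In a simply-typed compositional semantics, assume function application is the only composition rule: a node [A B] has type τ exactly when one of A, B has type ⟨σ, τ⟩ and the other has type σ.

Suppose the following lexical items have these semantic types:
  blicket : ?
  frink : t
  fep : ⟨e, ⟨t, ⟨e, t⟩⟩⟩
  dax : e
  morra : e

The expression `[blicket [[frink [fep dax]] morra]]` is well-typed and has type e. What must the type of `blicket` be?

[blicket [[frink [fep dax]] morra]] is required to be e. [[frink [fep dax]] morra] : t cannot yield e as functor, so blicket : ⟨t, e⟩.

⟨t, e⟩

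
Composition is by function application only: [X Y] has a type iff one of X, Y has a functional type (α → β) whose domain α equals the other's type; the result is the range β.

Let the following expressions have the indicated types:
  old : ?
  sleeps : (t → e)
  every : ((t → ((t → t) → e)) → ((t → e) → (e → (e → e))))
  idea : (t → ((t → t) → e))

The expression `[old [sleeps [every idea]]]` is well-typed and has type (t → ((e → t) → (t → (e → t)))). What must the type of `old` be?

[old [sleeps [every idea]]] is required to be (t → ((e → t) → (t → (e → t)))). [sleeps [every idea]] : (e → (e → e)) cannot yield (t → ((e → t) → (t → (e → t)))) as functor, so old : ((e → (e → e)) → (t → ((e → t) → (t → (e → t))))).

((e → (e → e)) → (t → ((e → t) → (t → (e → t)))))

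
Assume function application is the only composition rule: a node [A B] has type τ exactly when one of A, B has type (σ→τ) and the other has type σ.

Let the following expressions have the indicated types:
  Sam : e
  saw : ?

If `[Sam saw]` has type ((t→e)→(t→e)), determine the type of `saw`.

(e→((t→e)→(t→e)))

[Sam saw] must have type ((t→e)→(t→e)). The sister Sam has type e; that is not a function onto ((t→e)→(t→e)), so saw must be the functor, of type (e→((t→e)→(t→e))).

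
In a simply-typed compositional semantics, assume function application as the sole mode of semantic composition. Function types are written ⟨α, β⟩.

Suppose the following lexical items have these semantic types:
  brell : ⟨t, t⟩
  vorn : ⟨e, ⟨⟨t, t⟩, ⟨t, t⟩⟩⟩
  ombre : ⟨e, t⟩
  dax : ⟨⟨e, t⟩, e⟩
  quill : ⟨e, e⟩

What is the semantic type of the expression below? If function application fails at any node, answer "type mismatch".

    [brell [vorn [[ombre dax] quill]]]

[ombre dax]: dax is ⟨⟨e, t⟩, e⟩, ombre is ⟨e, t⟩; result e.
[[ombre dax] quill]: quill is ⟨e, e⟩, [ombre dax] is e; result e.
[vorn [[ombre dax] quill]]: vorn is ⟨e, ⟨⟨t, t⟩, ⟨t, t⟩⟩⟩, [[ombre dax] quill] is e; result ⟨⟨t, t⟩, ⟨t, t⟩⟩.
[brell [vorn [[ombre dax] quill]]]: [vorn [[ombre dax] quill]] is ⟨⟨t, t⟩, ⟨t, t⟩⟩, brell is ⟨t, t⟩; result ⟨t, t⟩.

⟨t, t⟩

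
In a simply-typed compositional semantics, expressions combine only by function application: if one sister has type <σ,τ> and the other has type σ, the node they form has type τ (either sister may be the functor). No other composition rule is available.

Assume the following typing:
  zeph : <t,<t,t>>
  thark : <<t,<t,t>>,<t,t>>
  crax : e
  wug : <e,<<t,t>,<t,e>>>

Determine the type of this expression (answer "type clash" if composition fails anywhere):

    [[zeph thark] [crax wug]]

<t,e>

[zeph thark]: thark is <<t,<t,t>>,<t,t>>, zeph is <t,<t,t>>; result <t,t>.
[crax wug]: wug is <e,<<t,t>,<t,e>>>, crax is e; result <<t,t>,<t,e>>.
[[zeph thark] [crax wug]]: [crax wug] is <<t,t>,<t,e>>, [zeph thark] is <t,t>; result <t,e>.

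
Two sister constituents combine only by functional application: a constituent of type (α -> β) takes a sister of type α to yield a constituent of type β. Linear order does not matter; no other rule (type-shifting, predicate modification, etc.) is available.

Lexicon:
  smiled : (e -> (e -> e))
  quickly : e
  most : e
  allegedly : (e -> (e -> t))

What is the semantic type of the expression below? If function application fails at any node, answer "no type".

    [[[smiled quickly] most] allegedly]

(e -> t)

[smiled quickly]: (e -> (e -> e)) applied to e yields (e -> e).
[[smiled quickly] most]: (e -> e) applied to e yields e.
[[[smiled quickly] most] allegedly]: (e -> (e -> t)) applied to e yields (e -> t).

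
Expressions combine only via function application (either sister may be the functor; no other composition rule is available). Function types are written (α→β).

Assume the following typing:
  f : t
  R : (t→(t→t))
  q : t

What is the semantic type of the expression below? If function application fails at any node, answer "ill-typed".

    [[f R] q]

t

[f R] — R of type (t→(t→t)) combines with f of type t: type (t→t).
[[f R] q] — [f R] of type (t→t) combines with q of type t: type t.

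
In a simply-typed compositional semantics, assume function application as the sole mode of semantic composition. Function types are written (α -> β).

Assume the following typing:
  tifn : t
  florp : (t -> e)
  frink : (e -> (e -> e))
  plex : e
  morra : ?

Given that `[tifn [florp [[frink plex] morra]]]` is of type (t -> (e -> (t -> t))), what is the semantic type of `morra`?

((e -> e) -> ((t -> e) -> (t -> (t -> (e -> (t -> t))))))

For [tifn [florp [[frink plex] morra]]] to have type (t -> (e -> (t -> t))) with tifn of type t, [florp [[frink plex] morra]] must be the function: [florp [[frink plex] morra]] : (t -> (t -> (e -> (t -> t)))).
For [florp [[frink plex] morra]] to have type (t -> (t -> (e -> (t -> t)))) with florp of type (t -> e), [[frink plex] morra] must be the function: [[frink plex] morra] : ((t -> e) -> (t -> (t -> (e -> (t -> t))))).
For [[frink plex] morra] to have type ((t -> e) -> (t -> (t -> (e -> (t -> t))))) with [frink plex] of type (e -> e), morra must be the function: morra : ((e -> e) -> ((t -> e) -> (t -> (t -> (e -> (t -> t)))))).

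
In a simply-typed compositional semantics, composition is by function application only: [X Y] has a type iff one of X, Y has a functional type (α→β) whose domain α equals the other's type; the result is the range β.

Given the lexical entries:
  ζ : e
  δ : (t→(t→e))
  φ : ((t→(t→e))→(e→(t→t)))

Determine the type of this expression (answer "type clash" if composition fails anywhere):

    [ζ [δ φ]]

(t→t)

At [δ φ], φ : ((t→(t→e))→(e→(t→t))) takes δ : (t→(t→e)), giving (e→(t→t)).
At [ζ [δ φ]], [δ φ] : (e→(t→t)) takes ζ : e, giving (t→t).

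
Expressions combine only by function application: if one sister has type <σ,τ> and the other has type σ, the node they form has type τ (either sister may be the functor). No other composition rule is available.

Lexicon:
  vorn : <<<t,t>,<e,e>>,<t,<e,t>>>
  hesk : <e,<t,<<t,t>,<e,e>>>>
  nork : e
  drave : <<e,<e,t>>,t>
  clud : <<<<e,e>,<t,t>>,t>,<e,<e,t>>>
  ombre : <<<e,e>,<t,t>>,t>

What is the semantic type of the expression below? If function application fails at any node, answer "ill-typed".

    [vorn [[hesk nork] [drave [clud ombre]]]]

<t,<e,t>>

[hesk nork]: functor hesk : <e,<t,<<t,t>,<e,e>>>>, argument nork : e; result <t,<<t,t>,<e,e>>>.
[clud ombre]: functor clud : <<<<e,e>,<t,t>>,t>,<e,<e,t>>>, argument ombre : <<<e,e>,<t,t>>,t>; result <e,<e,t>>.
[drave [clud ombre]]: functor drave : <<e,<e,t>>,t>, argument [clud ombre] : <e,<e,t>>; result t.
[[hesk nork] [drave [clud ombre]]]: functor [hesk nork] : <t,<<t,t>,<e,e>>>, argument [drave [clud ombre]] : t; result <<t,t>,<e,e>>.
[vorn [[hesk nork] [drave [clud ombre]]]]: functor vorn : <<<t,t>,<e,e>>,<t,<e,t>>>, argument [[hesk nork] [drave [clud ombre]]] : <<t,t>,<e,e>>; result <t,<e,t>>.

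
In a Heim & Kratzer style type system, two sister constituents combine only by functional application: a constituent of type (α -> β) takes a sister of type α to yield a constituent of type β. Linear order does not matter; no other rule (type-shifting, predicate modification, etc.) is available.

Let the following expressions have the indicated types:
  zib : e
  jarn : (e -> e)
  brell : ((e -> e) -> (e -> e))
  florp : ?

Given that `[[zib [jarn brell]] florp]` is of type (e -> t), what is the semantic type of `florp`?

For [[zib [jarn brell]] florp] to have type (e -> t) with [zib [jarn brell]] of type e, florp must be the function: florp : (e -> (e -> t)).

(e -> (e -> t))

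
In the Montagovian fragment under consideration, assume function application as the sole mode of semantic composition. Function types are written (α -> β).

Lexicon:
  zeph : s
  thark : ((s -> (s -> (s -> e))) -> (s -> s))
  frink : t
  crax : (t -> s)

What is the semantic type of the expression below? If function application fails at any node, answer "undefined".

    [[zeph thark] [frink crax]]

undefined

[zeph thark]: s with ((s -> (s -> (s -> e))) -> (s -> s)) — neither is a function whose domain matches the other; composition fails here.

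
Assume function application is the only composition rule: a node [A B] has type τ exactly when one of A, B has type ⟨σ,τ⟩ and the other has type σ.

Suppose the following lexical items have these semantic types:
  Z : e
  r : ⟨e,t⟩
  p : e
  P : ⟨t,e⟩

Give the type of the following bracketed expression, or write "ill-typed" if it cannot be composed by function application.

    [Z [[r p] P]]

[r p]: r is ⟨e,t⟩, p is e; result t.
[[r p] P]: P is ⟨t,e⟩, [r p] is t; result e.
[Z [[r p] P]]: e and e cannot combine by function application — type clash.

ill-typed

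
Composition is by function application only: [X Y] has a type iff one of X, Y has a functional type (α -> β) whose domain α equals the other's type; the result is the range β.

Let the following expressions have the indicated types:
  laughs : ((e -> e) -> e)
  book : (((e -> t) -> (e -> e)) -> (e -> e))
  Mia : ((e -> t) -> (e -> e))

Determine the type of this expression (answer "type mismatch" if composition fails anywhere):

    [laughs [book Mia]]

At [book Mia], book : (((e -> t) -> (e -> e)) -> (e -> e)) takes Mia : ((e -> t) -> (e -> e)), giving (e -> e).
At [laughs [book Mia]], laughs : ((e -> e) -> e) takes [book Mia] : (e -> e), giving e.

e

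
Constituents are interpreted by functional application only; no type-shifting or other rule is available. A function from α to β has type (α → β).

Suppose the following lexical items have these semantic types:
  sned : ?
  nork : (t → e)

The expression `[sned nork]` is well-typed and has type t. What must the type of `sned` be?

((t → e) → t)

For [sned nork] to have type t with nork of type (t → e), sned must be the function: sned : ((t → e) → t).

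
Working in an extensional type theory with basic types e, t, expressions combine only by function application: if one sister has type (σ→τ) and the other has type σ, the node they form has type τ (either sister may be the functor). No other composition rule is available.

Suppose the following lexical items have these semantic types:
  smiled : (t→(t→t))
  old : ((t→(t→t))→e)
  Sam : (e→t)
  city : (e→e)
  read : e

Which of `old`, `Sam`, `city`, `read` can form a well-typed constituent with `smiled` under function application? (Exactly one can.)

old — combines: old : ((t→(t→t))→e) takes smiled : (t→(t→t)) as argument, giving e.
Sam : (e→t) — smiled needs t; Sam needs e; neither fits.
city : (e→e) — smiled needs t; city needs e; neither fits.
read : e — smiled needs t; read needs nothing (atomic); neither fits.

old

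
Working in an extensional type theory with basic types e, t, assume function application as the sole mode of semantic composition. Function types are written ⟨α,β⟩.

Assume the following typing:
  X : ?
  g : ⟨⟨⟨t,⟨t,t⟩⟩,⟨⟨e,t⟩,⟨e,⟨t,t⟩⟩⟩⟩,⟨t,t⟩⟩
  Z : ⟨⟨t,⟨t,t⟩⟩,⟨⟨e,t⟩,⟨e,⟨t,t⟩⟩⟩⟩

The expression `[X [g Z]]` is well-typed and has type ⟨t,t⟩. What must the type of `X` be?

At [X [g Z]] (required: ⟨t,t⟩): [g Z] is ⟨t,t⟩, which is not a function with range ⟨t,t⟩; hence X is the functor — type ⟨⟨t,t⟩,⟨t,t⟩⟩.

⟨⟨t,t⟩,⟨t,t⟩⟩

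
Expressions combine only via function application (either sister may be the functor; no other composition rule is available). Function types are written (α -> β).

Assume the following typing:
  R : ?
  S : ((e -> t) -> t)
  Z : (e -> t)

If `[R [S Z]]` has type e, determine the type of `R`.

For [R [S Z]] to have type e with [S Z] of type t, R must be the function: R : (t -> e).

(t -> e)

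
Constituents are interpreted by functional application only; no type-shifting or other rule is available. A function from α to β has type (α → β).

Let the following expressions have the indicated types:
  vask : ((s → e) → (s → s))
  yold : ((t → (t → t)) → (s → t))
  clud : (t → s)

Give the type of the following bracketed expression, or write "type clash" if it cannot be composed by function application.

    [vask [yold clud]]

[yold clud]: ((t → (t → t)) → (s → t)) with (t → s) — neither is a function whose domain matches the other; composition fails here.

type clash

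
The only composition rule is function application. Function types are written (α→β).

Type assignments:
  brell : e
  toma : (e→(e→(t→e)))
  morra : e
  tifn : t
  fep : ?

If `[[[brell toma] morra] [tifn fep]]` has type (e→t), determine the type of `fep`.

(t→((t→e)→(e→t)))

At [[[brell toma] morra] [tifn fep]] (required: (e→t)): [[brell toma] morra] is (t→e), which is not a function with range (e→t); hence [tifn fep] is the functor — type ((t→e)→(e→t)).
At [tifn fep] (required: ((t→e)→(e→t))): tifn is t, which is not a function with range ((t→e)→(e→t)); hence fep is the functor — type (t→((t→e)→(e→t))).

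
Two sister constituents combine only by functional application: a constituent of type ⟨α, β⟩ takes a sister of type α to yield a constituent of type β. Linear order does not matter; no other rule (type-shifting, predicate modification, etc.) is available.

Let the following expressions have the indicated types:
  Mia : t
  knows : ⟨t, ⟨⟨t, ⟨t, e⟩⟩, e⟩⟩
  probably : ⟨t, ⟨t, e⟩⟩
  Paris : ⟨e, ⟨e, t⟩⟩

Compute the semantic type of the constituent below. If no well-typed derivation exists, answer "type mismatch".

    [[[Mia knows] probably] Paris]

At [Mia knows], knows : ⟨t, ⟨⟨t, ⟨t, e⟩⟩, e⟩⟩ takes Mia : t, giving ⟨⟨t, ⟨t, e⟩⟩, e⟩.
At [[Mia knows] probably], [Mia knows] : ⟨⟨t, ⟨t, e⟩⟩, e⟩ takes probably : ⟨t, ⟨t, e⟩⟩, giving e.
At [[[Mia knows] probably] Paris], Paris : ⟨e, ⟨e, t⟩⟩ takes [[Mia knows] probably] : e, giving ⟨e, t⟩.

⟨e, t⟩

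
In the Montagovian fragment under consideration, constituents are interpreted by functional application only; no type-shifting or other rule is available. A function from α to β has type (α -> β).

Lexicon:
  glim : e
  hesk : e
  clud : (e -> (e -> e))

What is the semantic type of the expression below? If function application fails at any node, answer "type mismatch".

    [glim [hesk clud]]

[hesk clud]: (e -> (e -> e)) applied to e yields (e -> e).
[glim [hesk clud]]: (e -> e) applied to e yields e.

e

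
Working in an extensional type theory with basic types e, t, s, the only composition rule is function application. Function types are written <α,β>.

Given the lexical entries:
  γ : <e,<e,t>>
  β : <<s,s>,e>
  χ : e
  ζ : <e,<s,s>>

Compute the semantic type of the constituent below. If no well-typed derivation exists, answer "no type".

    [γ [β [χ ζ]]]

<e,t>

[χ ζ] — ζ of type <e,<s,s>> combines with χ of type e: type <s,s>.
[β [χ ζ]] — β of type <<s,s>,e> combines with [χ ζ] of type <s,s>: type e.
[γ [β [χ ζ]]] — γ of type <e,<e,t>> combines with [β [χ ζ]] of type e: type <e,t>.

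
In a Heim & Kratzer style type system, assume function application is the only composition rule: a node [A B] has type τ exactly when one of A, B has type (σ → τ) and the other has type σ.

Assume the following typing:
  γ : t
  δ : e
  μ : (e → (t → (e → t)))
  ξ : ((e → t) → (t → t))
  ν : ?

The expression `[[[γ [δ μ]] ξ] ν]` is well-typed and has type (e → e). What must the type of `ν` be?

((t → t) → (e → e))

[[[γ [δ μ]] ξ] ν] is required to be (e → e). [[γ [δ μ]] ξ] : (t → t) cannot yield (e → e) as functor, so ν : ((t → t) → (e → e)).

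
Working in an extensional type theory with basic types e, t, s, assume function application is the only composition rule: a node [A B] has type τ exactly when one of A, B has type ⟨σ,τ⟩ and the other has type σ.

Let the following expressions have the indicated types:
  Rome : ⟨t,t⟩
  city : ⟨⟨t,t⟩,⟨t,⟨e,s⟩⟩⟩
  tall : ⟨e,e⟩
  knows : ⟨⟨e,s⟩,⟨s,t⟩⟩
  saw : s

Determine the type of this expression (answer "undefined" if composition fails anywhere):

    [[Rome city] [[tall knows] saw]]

[Rome city]: ⟨⟨t,t⟩,⟨t,⟨e,s⟩⟩⟩ applied to ⟨t,t⟩ yields ⟨t,⟨e,s⟩⟩.
[tall knows]: ⟨e,e⟩ with ⟨⟨e,s⟩,⟨s,t⟩⟩ — neither is a function whose domain matches the other; composition fails here.

undefined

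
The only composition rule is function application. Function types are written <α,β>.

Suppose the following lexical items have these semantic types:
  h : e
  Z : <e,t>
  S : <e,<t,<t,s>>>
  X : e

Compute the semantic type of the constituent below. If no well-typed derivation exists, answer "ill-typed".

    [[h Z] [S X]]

<t,s>

[h Z]: <e,t> applied to e yields t.
[S X]: <e,<t,<t,s>>> applied to e yields <t,<t,s>>.
[[h Z] [S X]]: <t,<t,s>> applied to t yields <t,s>.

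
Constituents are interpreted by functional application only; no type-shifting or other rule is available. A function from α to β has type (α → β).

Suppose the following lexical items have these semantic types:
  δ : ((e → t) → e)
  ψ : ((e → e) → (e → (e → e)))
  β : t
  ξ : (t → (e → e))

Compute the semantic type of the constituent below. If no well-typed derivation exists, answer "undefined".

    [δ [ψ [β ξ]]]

At [β ξ], ξ : (t → (e → e)) takes β : t, giving (e → e).
At [ψ [β ξ]], ψ : ((e → e) → (e → (e → e))) takes [β ξ] : (e → e), giving (e → (e → e)).
[δ [ψ [β ξ]]]: ((e → t) → e) with (e → (e → e)) — neither is a function whose domain matches the other; composition fails here.

undefined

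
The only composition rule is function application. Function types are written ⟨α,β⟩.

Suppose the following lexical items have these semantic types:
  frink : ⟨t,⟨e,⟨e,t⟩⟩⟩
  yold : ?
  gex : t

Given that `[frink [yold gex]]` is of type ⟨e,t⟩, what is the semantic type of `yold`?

For [frink [yold gex]] to have type ⟨e,t⟩ with frink of type ⟨t,⟨e,⟨e,t⟩⟩⟩, [yold gex] must be the function: [yold gex] : ⟨⟨t,⟨e,⟨e,t⟩⟩⟩,⟨e,t⟩⟩.
For [yold gex] to have type ⟨⟨t,⟨e,⟨e,t⟩⟩⟩,⟨e,t⟩⟩ with gex of type t, yold must be the function: yold : ⟨t,⟨⟨t,⟨e,⟨e,t⟩⟩⟩,⟨e,t⟩⟩⟩.

⟨t,⟨⟨t,⟨e,⟨e,t⟩⟩⟩,⟨e,t⟩⟩⟩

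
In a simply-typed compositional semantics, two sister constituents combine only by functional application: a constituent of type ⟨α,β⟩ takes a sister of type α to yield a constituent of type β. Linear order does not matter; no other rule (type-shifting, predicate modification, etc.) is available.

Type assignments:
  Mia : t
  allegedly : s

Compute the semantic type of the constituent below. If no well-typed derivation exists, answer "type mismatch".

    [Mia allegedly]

type mismatch

[Mia allegedly]: t with s — neither is a function whose domain matches the other; composition fails here.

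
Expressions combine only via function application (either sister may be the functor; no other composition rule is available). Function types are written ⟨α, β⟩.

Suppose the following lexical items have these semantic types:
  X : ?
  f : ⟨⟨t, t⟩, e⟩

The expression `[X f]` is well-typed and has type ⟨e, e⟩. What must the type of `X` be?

For [X f] to have type ⟨e, e⟩ with f of type ⟨⟨t, t⟩, e⟩, X must be the function: X : ⟨⟨⟨t, t⟩, e⟩, ⟨e, e⟩⟩.

⟨⟨⟨t, t⟩, e⟩, ⟨e, e⟩⟩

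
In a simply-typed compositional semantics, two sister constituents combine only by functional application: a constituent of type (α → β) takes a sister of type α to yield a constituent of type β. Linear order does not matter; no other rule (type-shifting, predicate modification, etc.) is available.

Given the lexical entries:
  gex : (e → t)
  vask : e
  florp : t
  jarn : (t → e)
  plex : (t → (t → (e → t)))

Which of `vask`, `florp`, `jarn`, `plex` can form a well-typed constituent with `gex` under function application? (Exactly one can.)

vask

vask — combines: gex : (e → t) takes vask : e as argument, giving t.
florp : t — neither side's domain matches the other.
jarn : (t → e) — neither side's domain matches the other.
plex : (t → (t → (e → t))) — neither side's domain matches the other.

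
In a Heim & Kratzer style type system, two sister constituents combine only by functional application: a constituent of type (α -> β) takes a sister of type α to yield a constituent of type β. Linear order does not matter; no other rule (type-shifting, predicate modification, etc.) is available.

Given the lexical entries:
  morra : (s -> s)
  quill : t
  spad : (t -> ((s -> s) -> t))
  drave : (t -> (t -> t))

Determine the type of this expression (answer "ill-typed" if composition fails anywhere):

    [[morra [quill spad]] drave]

[quill spad]: (t -> ((s -> s) -> t)) applied to t yields ((s -> s) -> t).
[morra [quill spad]]: ((s -> s) -> t) applied to (s -> s) yields t.
[[morra [quill spad]] drave]: (t -> (t -> t)) applied to t yields (t -> t).

(t -> t)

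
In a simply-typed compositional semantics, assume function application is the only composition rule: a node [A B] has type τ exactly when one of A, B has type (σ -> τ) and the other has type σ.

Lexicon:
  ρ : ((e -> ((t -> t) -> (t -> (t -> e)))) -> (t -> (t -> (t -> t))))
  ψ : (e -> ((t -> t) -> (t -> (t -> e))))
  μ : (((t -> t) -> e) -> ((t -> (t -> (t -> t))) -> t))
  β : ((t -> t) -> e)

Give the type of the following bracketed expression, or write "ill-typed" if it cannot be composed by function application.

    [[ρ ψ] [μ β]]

t

[ρ ψ]: ρ is ((e -> ((t -> t) -> (t -> (t -> e)))) -> (t -> (t -> (t -> t)))), ψ is (e -> ((t -> t) -> (t -> (t -> e)))); result (t -> (t -> (t -> t))).
[μ β]: μ is (((t -> t) -> e) -> ((t -> (t -> (t -> t))) -> t)), β is ((t -> t) -> e); result ((t -> (t -> (t -> t))) -> t).
[[ρ ψ] [μ β]]: [μ β] is ((t -> (t -> (t -> t))) -> t), [ρ ψ] is (t -> (t -> (t -> t))); result t.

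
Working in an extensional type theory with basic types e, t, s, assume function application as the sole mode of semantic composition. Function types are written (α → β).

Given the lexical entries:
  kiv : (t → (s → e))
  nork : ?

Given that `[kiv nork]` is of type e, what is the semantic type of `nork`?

[kiv nork] must have type e. The sister kiv has type (t → (s → e)); that is not a function onto e, so nork must be the functor, of type ((t → (s → e)) → e).

((t → (s → e)) → e)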